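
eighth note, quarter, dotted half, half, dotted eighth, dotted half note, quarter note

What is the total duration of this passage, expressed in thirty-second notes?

Convert each value to thirty-second notes: eighth note = 4; quarter = 8; dotted half = 24; half = 16; dotted eighth = 6; dotted half note = 24; quarter note = 8.
Total: 4 + 8 + 24 + 16 + 6 + 24 + 8 = 90 thirty-second notes.

90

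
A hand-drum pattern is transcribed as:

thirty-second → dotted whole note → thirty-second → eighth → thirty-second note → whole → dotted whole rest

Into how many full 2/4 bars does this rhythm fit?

One bar of 2/4 = 16 thirty-second notes.
Each duration in thirty-second notes: thirty-second = 1; dotted whole note = 48; thirty-second = 1; eighth = 4; thirty-second note = 1; whole = 32; dotted whole rest = 48.
Total: 1 + 48 + 1 + 4 + 1 + 32 + 48 = 135.
135 ÷ 16 = 8 complete bars with 7 left over.

8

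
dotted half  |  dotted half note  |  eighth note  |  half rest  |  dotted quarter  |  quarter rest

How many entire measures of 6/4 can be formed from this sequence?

1

One bar of 6/4 = 12 eighth notes.
Working in eighth notes: dotted half = 6; dotted half note = 6; eighth note = 1; half rest = 4; dotted quarter = 3; quarter rest = 2.
Altogether 6 + 6 + 1 + 4 + 3 + 2 = 22.
22 ÷ 12 = 1 complete bar with 10 left over.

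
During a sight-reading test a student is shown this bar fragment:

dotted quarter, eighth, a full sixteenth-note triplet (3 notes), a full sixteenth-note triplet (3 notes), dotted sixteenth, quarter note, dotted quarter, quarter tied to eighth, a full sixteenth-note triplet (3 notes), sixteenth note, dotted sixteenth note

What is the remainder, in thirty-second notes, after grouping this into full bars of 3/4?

20

One bar of 3/4 = 24 thirty-second notes.
Express everything in thirty-second notes: dotted quarter = 12; eighth = 4; a full sixteenth-note triplet (3 notes) (three triplet sixteenths span one eighth) = 4; a full sixteenth-note triplet (3 notes) (three triplet sixteenths span one eighth) = 4; dotted sixteenth = 3; quarter note = 8; dotted quarter = 12; quarter tied to eighth (quarter + eighth) = 12; a full sixteenth-note triplet (3 notes) (three triplet sixteenths span one eighth) = 4; sixteenth note = 2; dotted sixteenth note = 3.
Adding: 12 + 4 + 4 + 4 + 3 + 8 + 12 + 12 + 4 + 2 + 3 = 68.
68 ÷ 24 = 2 complete bars with 20 thirty-second notes remaining.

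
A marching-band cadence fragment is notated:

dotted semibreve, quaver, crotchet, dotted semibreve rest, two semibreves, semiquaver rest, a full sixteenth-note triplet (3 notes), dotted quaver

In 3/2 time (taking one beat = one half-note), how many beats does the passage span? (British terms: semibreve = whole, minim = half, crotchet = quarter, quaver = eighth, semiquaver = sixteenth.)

One half-note beat = 8 sixteenth notes.
In sixteenth notes: dotted semibreve = 24; quaver = 2; crotchet = 4; dotted semibreve rest = 24; semibreve = 16; semibreve = 16; semiquaver rest = 1; a full sixteenth-note triplet (3 notes) (three triplet sixteenths span one eighth) = 2; dotted quaver = 3.
Sum: 24 + 2 + 4 + 24 + 16 + 16 + 1 + 2 + 3 = 92.
92 ÷ 8 = 11.5 beats.

11.5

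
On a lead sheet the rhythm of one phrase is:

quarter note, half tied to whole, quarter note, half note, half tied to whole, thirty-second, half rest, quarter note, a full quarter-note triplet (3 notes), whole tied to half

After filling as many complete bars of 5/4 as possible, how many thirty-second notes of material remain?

One bar of 5/4 = 40 thirty-second notes.
Working in thirty-second notes: quarter note = 8; half tied to whole (half + whole) = 48; quarter note = 8; half note = 16; half tied to whole (half + whole) = 48; thirty-second = 1; half rest = 16; quarter note = 8; a full quarter-note triplet (3 notes) (three triplet quarters span one half) = 16; whole tied to half (whole + half) = 48.
Altogether 8 + 48 + 8 + 16 + 48 + 1 + 16 + 8 + 16 + 48 = 217.
217 ÷ 40 = 5 complete bars with 17 thirty-second notes remaining.

17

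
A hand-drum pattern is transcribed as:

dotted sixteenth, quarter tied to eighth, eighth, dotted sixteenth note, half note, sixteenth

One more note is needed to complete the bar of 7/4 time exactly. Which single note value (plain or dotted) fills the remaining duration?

The bar of 7/4 = 56 thirty-second notes.
In thirty-second notes: dotted sixteenth = 3; quarter tied to eighth (quarter + eighth) = 12; eighth = 4; dotted sixteenth note = 3; half note = 16; sixteenth = 2.
Altogether 3 + 12 + 4 + 3 + 16 + 2 = 40.
Remaining: 56 − 40 = 16 thirty-second notes, which is a half note.

half note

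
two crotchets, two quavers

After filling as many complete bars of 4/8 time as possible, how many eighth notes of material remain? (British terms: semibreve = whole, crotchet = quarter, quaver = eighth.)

2

One bar of 4/8 = 4 eighth notes.
Convert each value to eighth notes: crotchet = 2; crotchet = 2; quaver = 1; quaver = 1.
Total: 2 + 2 + 1 + 1 = 6.
6 ÷ 4 = 1 complete bar with 2 eighth notes remaining.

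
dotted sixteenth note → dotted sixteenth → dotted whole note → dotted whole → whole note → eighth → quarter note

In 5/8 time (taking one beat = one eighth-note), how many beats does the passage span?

One eighth-note beat = 4 thirty-second notes.
Each duration in thirty-second notes: dotted sixteenth note = 3; dotted sixteenth = 3; dotted whole note = 48; dotted whole = 48; whole note = 32; eighth = 4; quarter note = 8.
Adding: 3 + 3 + 48 + 48 + 32 + 4 + 8 = 146.
146 ÷ 4 = 36.5 beats.

36.5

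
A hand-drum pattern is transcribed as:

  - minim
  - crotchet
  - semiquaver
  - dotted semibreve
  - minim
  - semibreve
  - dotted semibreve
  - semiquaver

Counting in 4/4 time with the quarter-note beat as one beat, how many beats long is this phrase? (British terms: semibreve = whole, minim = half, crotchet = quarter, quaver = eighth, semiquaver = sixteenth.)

21.5

One quarter-note beat = 4 sixteenth notes.
Working in sixteenth notes: minim = 8; crotchet = 4; semiquaver = 1; dotted semibreve = 24; minim = 8; semibreve = 16; dotted semibreve = 24; semiquaver = 1.
Adding: 8 + 4 + 1 + 24 + 8 + 16 + 24 + 1 = 86.
86 ÷ 4 = 21.5 beats.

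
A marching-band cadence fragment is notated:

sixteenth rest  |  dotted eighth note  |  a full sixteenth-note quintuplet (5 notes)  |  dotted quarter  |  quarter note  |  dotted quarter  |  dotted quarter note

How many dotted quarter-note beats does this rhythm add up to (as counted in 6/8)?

5

One dotted quarter-note beat = 6 sixteenth notes.
Each duration in sixteenth notes: sixteenth rest = 1; dotted eighth note = 3; a full sixteenth-note quintuplet (5 notes) (five quintuplet sixteenths span one quarter) = 4; dotted quarter = 6; quarter note = 4; dotted quarter = 6; dotted quarter note = 6.
Sum: 1 + 3 + 4 + 6 + 4 + 6 + 6 = 30.
30 ÷ 6 = 5 beats.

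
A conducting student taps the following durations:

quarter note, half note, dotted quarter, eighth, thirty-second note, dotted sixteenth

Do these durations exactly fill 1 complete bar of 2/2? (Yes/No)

One bar of 2/2 = 32 thirty-second notes.
Each duration in thirty-second notes: quarter note = 8; half note = 16; dotted quarter = 12; eighth = 4; thirty-second note = 1; dotted sixteenth = 3.
Altogether 8 + 16 + 12 + 4 + 1 + 3 = 44.
44 exceeds 32, so the answer is No.

No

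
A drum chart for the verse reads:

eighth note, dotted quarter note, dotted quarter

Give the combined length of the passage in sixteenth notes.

Each duration in sixteenth notes: eighth note = 2; dotted quarter note = 6; dotted quarter = 6.
Sum: 2 + 6 + 6 = 14 sixteenth notes.

14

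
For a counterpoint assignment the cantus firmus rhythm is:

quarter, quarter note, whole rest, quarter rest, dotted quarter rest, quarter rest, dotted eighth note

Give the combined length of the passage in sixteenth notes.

Each duration in sixteenth notes: quarter = 4; quarter note = 4; whole rest = 16; quarter rest = 4; dotted quarter rest = 6; quarter rest = 4; dotted eighth note = 3.
Adding: 4 + 4 + 16 + 4 + 6 + 4 + 3 = 41 sixteenth notes.

41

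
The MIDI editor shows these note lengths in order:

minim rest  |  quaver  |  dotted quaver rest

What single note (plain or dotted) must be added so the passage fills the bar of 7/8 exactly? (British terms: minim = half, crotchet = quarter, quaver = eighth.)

The bar of 7/8 = 14 sixteenth notes.
Express everything in sixteenth notes: minim rest = 8; quaver = 2; dotted quaver rest = 3.
Adding: 8 + 2 + 3 = 13.
Remaining: 14 − 13 = 1 sixteenth note, which is a sixteenth note.

sixteenth note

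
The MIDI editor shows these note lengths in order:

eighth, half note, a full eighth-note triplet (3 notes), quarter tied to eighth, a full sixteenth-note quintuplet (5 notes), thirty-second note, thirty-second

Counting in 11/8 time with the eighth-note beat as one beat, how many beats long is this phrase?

12.5

One eighth-note beat = 4 thirty-second notes.
Express everything in thirty-second notes: eighth = 4; half note = 16; a full eighth-note triplet (3 notes) (three triplet eighths span one quarter) = 8; quarter tied to eighth (quarter + eighth) = 12; a full sixteenth-note quintuplet (5 notes) (five quintuplet sixteenths span one quarter) = 8; thirty-second note = 1; thirty-second = 1.
Total: 4 + 16 + 8 + 12 + 8 + 1 + 1 = 50.
50 ÷ 4 = 12.5 beats.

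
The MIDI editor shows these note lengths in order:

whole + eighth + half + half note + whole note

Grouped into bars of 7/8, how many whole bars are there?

One bar of 7/8 = 7 eighth notes.
Working in eighth notes: whole = 8; eighth = 1; half = 4; half note = 4; whole note = 8.
Sum: 8 + 1 + 4 + 4 + 8 = 25.
25 ÷ 7 = 3 complete bars with 4 left over.

3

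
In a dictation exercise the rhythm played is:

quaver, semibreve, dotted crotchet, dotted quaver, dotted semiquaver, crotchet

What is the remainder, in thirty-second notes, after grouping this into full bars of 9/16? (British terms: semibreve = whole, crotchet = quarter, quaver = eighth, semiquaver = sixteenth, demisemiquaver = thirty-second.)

11

One bar of 9/16 = 18 thirty-second notes.
Working in thirty-second notes: quaver = 4; semibreve = 32; dotted crotchet = 12; dotted quaver = 6; dotted semiquaver = 3; crotchet = 8.
Adding: 4 + 32 + 12 + 6 + 3 + 8 = 65.
65 ÷ 18 = 3 complete bars with 11 thirty-second notes remaining.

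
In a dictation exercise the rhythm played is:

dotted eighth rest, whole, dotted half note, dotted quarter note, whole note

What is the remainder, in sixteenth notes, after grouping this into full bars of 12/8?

One bar of 12/8 = 24 sixteenth notes.
Each duration in sixteenth notes: dotted eighth rest = 3; whole = 16; dotted half note = 12; dotted quarter note = 6; whole note = 16.
Adding: 3 + 16 + 12 + 6 + 16 = 53.
53 ÷ 24 = 2 complete bars with 5 sixteenth notes remaining.

5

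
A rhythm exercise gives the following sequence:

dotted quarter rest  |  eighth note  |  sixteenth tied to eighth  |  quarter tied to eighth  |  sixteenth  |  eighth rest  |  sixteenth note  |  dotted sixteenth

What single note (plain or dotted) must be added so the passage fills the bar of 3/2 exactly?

The bar of 3/2 = 48 thirty-second notes.
Working in thirty-second notes: dotted quarter rest = 12; eighth note = 4; sixteenth tied to eighth (sixteenth + eighth) = 6; quarter tied to eighth (quarter + eighth) = 12; sixteenth = 2; eighth rest = 4; sixteenth note = 2; dotted sixteenth = 3.
Total: 12 + 4 + 6 + 12 + 2 + 4 + 2 + 3 = 45.
Remaining: 48 − 45 = 3 thirty-second notes, which is a dotted sixteenth note.

dotted sixteenth note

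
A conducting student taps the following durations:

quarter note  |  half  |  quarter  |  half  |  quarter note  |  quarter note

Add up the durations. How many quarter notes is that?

Convert each value to quarter notes: quarter note = 1; half = 2; quarter = 1; half = 2; quarter note = 1; quarter note = 1.
Sum: 1 + 2 + 1 + 2 + 1 + 1 = 8 quarter notes.

8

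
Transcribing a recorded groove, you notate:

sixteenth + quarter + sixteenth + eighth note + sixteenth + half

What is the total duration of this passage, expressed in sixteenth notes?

Express everything in sixteenth notes: sixteenth = 1; quarter = 4; sixteenth = 1; eighth note = 2; sixteenth = 1; half = 8.
Sum: 1 + 4 + 1 + 2 + 1 + 8 = 17 sixteenth notes.

17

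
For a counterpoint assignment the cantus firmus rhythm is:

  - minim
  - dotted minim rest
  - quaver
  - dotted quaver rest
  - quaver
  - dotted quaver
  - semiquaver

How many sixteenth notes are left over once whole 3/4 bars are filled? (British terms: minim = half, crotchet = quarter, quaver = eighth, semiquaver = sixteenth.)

7

One bar of 3/4 = 12 sixteenth notes.
Convert each value to sixteenth notes: minim = 8; dotted minim rest = 12; quaver = 2; dotted quaver rest = 3; quaver = 2; dotted quaver = 3; semiquaver = 1.
Total: 8 + 12 + 2 + 3 + 2 + 3 + 1 = 31.
31 ÷ 12 = 2 complete bars with 7 sixteenth notes remaining.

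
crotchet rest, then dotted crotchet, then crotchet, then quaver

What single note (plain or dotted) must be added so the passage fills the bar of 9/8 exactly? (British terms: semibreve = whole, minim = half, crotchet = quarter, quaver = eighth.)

eighth note

The bar of 9/8 = 9 eighth notes.
In eighth notes: crotchet rest = 2; dotted crotchet = 3; crotchet = 2; quaver = 1.
Sum: 2 + 3 + 2 + 1 = 8.
Remaining: 9 − 8 = 1 eighth note, which is a eighth note.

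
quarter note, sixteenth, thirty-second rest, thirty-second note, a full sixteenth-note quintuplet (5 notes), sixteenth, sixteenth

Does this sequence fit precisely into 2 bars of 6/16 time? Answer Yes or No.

One bar of 6/16 = 12 thirty-second notes, so 2 bars = 24.
Express everything in thirty-second notes: quarter note = 8; sixteenth = 2; thirty-second rest = 1; thirty-second note = 1; a full sixteenth-note quintuplet (5 notes) (five quintuplet sixteenths span one quarter) = 8; sixteenth = 2; sixteenth = 2.
Sum: 8 + 2 + 1 + 1 + 8 + 2 + 2 = 24.
24 equals 24, so the answer is Yes.

Yes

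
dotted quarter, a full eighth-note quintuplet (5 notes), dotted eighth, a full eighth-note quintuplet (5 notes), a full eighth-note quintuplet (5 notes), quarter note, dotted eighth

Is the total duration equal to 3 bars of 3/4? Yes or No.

No

One bar of 3/4 = 12 sixteenth notes, so 3 bars = 36.
Each duration in sixteenth notes: dotted quarter = 6; a full eighth-note quintuplet (5 notes) (five quintuplet eighths span one half) = 8; dotted eighth = 3; a full eighth-note quintuplet (5 notes) (five quintuplet eighths span one half) = 8; a full eighth-note quintuplet (5 notes) (five quintuplet eighths span one half) = 8; quarter note = 4; dotted eighth = 3.
Altogether 6 + 8 + 3 + 8 + 8 + 4 + 3 = 40.
40 exceeds 36, so the answer is No.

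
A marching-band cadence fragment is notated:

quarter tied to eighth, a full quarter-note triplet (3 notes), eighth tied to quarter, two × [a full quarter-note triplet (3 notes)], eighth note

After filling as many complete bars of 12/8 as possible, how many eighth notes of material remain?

One bar of 12/8 = 12 eighth notes.
Working in eighth notes: quarter tied to eighth (quarter + eighth) = 3; a full quarter-note triplet (3 notes) (three triplet quarters span one half) = 4; eighth tied to quarter (eighth + quarter) = 3; a full quarter-note triplet (3 notes) (three triplet quarters span one half) = 4; a full quarter-note triplet (3 notes) (three triplet quarters span one half) = 4; eighth note = 1.
Total: 3 + 4 + 3 + 4 + 4 + 1 = 19.
19 ÷ 12 = 1 complete bar with 7 eighth notes remaining.

7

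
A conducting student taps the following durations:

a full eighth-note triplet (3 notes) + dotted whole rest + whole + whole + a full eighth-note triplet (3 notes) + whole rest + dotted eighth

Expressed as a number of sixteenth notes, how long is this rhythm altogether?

83

Working in sixteenth notes: a full eighth-note triplet (3 notes) (three triplet eighths span one quarter) = 4; dotted whole rest = 24; whole = 16; whole = 16; a full eighth-note triplet (3 notes) (three triplet eighths span one quarter) = 4; whole rest = 16; dotted eighth = 3.
Altogether 4 + 24 + 16 + 16 + 4 + 16 + 3 = 83 sixteenth notes.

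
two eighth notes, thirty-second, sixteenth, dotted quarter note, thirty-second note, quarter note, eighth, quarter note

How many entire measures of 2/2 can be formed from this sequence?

One bar of 2/2 = 32 thirty-second notes.
In thirty-second notes: eighth note = 4; eighth note = 4; thirty-second = 1; sixteenth = 2; dotted quarter note = 12; thirty-second note = 1; quarter note = 8; eighth = 4; quarter note = 8.
Sum: 4 + 4 + 1 + 2 + 12 + 1 + 8 + 4 + 8 = 44.
44 ÷ 32 = 1 complete bar with 12 left over.

1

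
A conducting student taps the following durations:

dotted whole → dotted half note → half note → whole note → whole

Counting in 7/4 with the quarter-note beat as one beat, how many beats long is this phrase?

19

One quarter-note beat = 2 eighth notes.
Convert each value to eighth notes: dotted whole = 12; dotted half note = 6; half note = 4; whole note = 8; whole = 8.
Total: 12 + 6 + 4 + 8 + 8 = 38.
38 ÷ 2 = 19 beats.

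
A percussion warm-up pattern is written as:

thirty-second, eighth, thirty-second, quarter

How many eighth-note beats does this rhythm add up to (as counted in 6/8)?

One eighth-note beat = 4 thirty-second notes.
Convert each value to thirty-second notes: thirty-second = 1; eighth = 4; thirty-second = 1; quarter = 8.
Sum: 1 + 4 + 1 + 8 = 14.
14 ÷ 4 = 3.5 beats.

3.5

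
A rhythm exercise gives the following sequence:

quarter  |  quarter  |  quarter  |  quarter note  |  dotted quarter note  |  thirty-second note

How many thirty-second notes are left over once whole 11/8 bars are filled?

1

One bar of 11/8 = 44 thirty-second notes.
Express everything in thirty-second notes: quarter = 8; quarter = 8; quarter = 8; quarter note = 8; dotted quarter note = 12; thirty-second note = 1.
Altogether 8 + 8 + 8 + 8 + 12 + 1 = 45.
45 ÷ 44 = 1 complete bar with 1 thirty-second note remaining.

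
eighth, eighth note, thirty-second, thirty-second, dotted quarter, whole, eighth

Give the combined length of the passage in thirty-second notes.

Convert each value to thirty-second notes: eighth = 4; eighth note = 4; thirty-second = 1; thirty-second = 1; dotted quarter = 12; whole = 32; eighth = 4.
Altogether 4 + 4 + 1 + 1 + 12 + 32 + 4 = 58 thirty-second notes.

58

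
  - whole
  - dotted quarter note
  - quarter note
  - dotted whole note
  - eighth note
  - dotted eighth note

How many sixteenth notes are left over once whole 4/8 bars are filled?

One bar of 4/8 = 8 sixteenth notes.
In sixteenth notes: whole = 16; dotted quarter note = 6; quarter note = 4; dotted whole note = 24; eighth note = 2; dotted eighth note = 3.
Total: 16 + 6 + 4 + 24 + 2 + 3 = 55.
55 ÷ 8 = 6 complete bars with 7 sixteenth notes remaining.

7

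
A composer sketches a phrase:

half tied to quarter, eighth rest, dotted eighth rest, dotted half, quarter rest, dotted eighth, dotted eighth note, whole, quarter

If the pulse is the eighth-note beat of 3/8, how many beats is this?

29.5

One eighth-note beat = 2 sixteenth notes.
Convert each value to sixteenth notes: half tied to quarter (half + quarter) = 12; eighth rest = 2; dotted eighth rest = 3; dotted half = 12; quarter rest = 4; dotted eighth = 3; dotted eighth note = 3; whole = 16; quarter = 4.
Adding: 12 + 2 + 3 + 12 + 4 + 3 + 3 + 16 + 4 = 59.
59 ÷ 2 = 29.5 beats.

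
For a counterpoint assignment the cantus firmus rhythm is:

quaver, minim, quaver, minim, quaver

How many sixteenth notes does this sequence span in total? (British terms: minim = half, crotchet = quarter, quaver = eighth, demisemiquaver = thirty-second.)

Working in sixteenth notes: quaver = 2; minim = 8; quaver = 2; minim = 8; quaver = 2.
Altogether 2 + 8 + 2 + 8 + 2 = 22 sixteenth notes.

22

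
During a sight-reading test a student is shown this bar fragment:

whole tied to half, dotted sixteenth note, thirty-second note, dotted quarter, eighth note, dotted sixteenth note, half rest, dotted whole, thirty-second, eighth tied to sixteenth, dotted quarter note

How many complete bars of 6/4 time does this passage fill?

One bar of 6/4 = 48 thirty-second notes.
Convert each value to thirty-second notes: whole tied to half (whole + half) = 48; dotted sixteenth note = 3; thirty-second note = 1; dotted quarter = 12; eighth note = 4; dotted sixteenth note = 3; half rest = 16; dotted whole = 48; thirty-second = 1; eighth tied to sixteenth (eighth + sixteenth) = 6; dotted quarter note = 12.
Adding: 48 + 3 + 1 + 12 + 4 + 3 + 16 + 48 + 1 + 6 + 12 = 154.
154 ÷ 48 = 3 complete bars with 10 left over.

3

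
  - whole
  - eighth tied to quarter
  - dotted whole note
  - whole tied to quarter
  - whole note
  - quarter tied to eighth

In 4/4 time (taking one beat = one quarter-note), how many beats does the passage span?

One quarter-note beat = 2 eighth notes.
Working in eighth notes: whole = 8; eighth tied to quarter (eighth + quarter) = 3; dotted whole note = 12; whole tied to quarter (whole + quarter) = 10; whole note = 8; quarter tied to eighth (quarter + eighth) = 3.
Altogether 8 + 3 + 12 + 10 + 8 + 3 = 44.
44 ÷ 2 = 22 beats.

22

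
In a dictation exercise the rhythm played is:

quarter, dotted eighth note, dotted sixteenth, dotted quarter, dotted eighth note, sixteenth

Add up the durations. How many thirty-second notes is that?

In thirty-second notes: quarter = 8; dotted eighth note = 6; dotted sixteenth = 3; dotted quarter = 12; dotted eighth note = 6; sixteenth = 2.
Total: 8 + 6 + 3 + 12 + 6 + 2 = 37 thirty-second notes.

37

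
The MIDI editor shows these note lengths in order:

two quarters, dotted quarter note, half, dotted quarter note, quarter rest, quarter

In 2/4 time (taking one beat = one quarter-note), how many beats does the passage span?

One quarter-note beat = 2 eighth notes.
In eighth notes: quarter = 2; quarter = 2; dotted quarter note = 3; half = 4; dotted quarter note = 3; quarter rest = 2; quarter = 2.
Sum: 2 + 2 + 3 + 4 + 3 + 2 + 2 = 18.
18 ÷ 2 = 9 beats.

9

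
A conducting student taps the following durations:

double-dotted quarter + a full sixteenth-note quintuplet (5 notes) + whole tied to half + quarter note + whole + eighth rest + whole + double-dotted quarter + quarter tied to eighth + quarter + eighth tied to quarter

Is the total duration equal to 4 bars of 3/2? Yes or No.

One bar of 3/2 = 24 sixteenth notes, so 4 bars = 96.
Each duration in sixteenth notes: double-dotted quarter = 7; a full sixteenth-note quintuplet (5 notes) (five quintuplet sixteenths span one quarter) = 4; whole tied to half (whole + half) = 24; quarter note = 4; whole = 16; eighth rest = 2; whole = 16; double-dotted quarter = 7; quarter tied to eighth (quarter + eighth) = 6; quarter = 4; eighth tied to quarter (eighth + quarter) = 6.
Total: 7 + 4 + 24 + 4 + 16 + 2 + 16 + 7 + 6 + 4 + 6 = 96.
96 equals 96, so the answer is Yes.

Yes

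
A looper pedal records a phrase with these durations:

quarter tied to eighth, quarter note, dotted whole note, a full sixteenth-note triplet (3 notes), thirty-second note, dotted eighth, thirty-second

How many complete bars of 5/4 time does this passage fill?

2

One bar of 5/4 = 40 thirty-second notes.
Convert each value to thirty-second notes: quarter tied to eighth (quarter + eighth) = 12; quarter note = 8; dotted whole note = 48; a full sixteenth-note triplet (3 notes) (three triplet sixteenths span one eighth) = 4; thirty-second note = 1; dotted eighth = 6; thirty-second = 1.
Sum: 12 + 8 + 48 + 4 + 1 + 6 + 1 = 80.
80 ÷ 40 = 2 complete bars with 0 left over.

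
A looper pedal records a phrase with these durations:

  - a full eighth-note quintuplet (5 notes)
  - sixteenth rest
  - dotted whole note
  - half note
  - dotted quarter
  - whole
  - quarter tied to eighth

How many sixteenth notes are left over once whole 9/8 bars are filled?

One bar of 9/8 = 18 sixteenth notes.
Each duration in sixteenth notes: a full eighth-note quintuplet (5 notes) (five quintuplet eighths span one half) = 8; sixteenth rest = 1; dotted whole note = 24; half note = 8; dotted quarter = 6; whole = 16; quarter tied to eighth (quarter + eighth) = 6.
Sum: 8 + 1 + 24 + 8 + 6 + 16 + 6 = 69.
69 ÷ 18 = 3 complete bars with 15 sixteenth notes remaining.

15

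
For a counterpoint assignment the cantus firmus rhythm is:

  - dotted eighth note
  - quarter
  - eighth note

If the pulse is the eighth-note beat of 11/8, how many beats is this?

One eighth-note beat = 2 sixteenth notes.
Each duration in sixteenth notes: dotted eighth note = 3; quarter = 4; eighth note = 2.
Altogether 3 + 4 + 2 = 9.
9 ÷ 2 = 4.5 beats.

4.5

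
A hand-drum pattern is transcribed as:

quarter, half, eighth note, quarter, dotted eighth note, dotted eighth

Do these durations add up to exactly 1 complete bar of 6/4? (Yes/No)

One bar of 6/4 = 24 sixteenth notes.
Express everything in sixteenth notes: quarter = 4; half = 8; eighth note = 2; quarter = 4; dotted eighth note = 3; dotted eighth = 3.
Adding: 4 + 8 + 2 + 4 + 3 + 3 = 24.
24 equals 24, so the answer is Yes.

Yes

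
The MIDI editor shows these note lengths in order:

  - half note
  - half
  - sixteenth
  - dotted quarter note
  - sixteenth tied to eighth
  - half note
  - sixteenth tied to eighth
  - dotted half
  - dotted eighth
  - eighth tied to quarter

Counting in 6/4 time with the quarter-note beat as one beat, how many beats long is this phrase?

One quarter-note beat = 4 sixteenth notes.
In sixteenth notes: half note = 8; half = 8; sixteenth = 1; dotted quarter note = 6; sixteenth tied to eighth (sixteenth + eighth) = 3; half note = 8; sixteenth tied to eighth (sixteenth + eighth) = 3; dotted half = 12; dotted eighth = 3; eighth tied to quarter (eighth + quarter) = 6.
Total: 8 + 8 + 1 + 6 + 3 + 8 + 3 + 12 + 3 + 6 = 58.
58 ÷ 4 = 14.5 beats.

14.5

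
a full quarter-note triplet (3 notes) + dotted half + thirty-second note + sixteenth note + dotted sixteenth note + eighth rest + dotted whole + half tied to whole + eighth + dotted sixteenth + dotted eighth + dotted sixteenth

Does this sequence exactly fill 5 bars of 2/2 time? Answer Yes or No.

One bar of 2/2 = 32 thirty-second notes, so 5 bars = 160.
Convert each value to thirty-second notes: a full quarter-note triplet (3 notes) (three triplet quarters span one half) = 16; dotted half = 24; thirty-second note = 1; sixteenth note = 2; dotted sixteenth note = 3; eighth rest = 4; dotted whole = 48; half tied to whole (half + whole) = 48; eighth = 4; dotted sixteenth = 3; dotted eighth = 6; dotted sixteenth = 3.
Total: 16 + 24 + 1 + 2 + 3 + 4 + 48 + 48 + 4 + 3 + 6 + 3 = 162.
162 exceeds 160, so the answer is No.

No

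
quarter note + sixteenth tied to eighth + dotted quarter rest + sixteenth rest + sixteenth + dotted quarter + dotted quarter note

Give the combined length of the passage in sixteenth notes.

27

Each duration in sixteenth notes: quarter note = 4; sixteenth tied to eighth (sixteenth + eighth) = 3; dotted quarter rest = 6; sixteenth rest = 1; sixteenth = 1; dotted quarter = 6; dotted quarter note = 6.
Adding: 4 + 3 + 6 + 1 + 1 + 6 + 6 = 27 sixteenth notes.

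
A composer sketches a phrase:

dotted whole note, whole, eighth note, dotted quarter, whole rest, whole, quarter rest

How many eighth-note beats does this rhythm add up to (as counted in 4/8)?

One eighth-note beat = 2 sixteenth notes.
Convert each value to sixteenth notes: dotted whole note = 24; whole = 16; eighth note = 2; dotted quarter = 6; whole rest = 16; whole = 16; quarter rest = 4.
Total: 24 + 16 + 2 + 6 + 16 + 16 + 4 = 84.
84 ÷ 2 = 42 beats.

42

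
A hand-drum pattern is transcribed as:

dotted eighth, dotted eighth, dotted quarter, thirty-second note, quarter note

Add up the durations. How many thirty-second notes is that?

Convert each value to thirty-second notes: dotted eighth = 6; dotted eighth = 6; dotted quarter = 12; thirty-second note = 1; quarter note = 8.
Altogether 6 + 6 + 12 + 1 + 8 = 33 thirty-second notes.

33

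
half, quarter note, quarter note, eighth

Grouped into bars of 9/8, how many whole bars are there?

One bar of 9/8 = 9 eighth notes.
Convert each value to eighth notes: half = 4; quarter note = 2; quarter note = 2; eighth = 1.
Adding: 4 + 2 + 2 + 1 = 9.
9 ÷ 9 = 1 complete bar with 0 left over.

1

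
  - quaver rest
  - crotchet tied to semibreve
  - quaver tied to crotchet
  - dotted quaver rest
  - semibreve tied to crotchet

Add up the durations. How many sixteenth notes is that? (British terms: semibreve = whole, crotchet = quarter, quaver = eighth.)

51

Each duration in sixteenth notes: quaver rest = 2; crotchet tied to semibreve (crotchet + semibreve) = 20; quaver tied to crotchet (quaver + crotchet) = 6; dotted quaver rest = 3; semibreve tied to crotchet (semibreve + crotchet) = 20.
Altogether 2 + 20 + 6 + 3 + 20 = 51 sixteenth notes.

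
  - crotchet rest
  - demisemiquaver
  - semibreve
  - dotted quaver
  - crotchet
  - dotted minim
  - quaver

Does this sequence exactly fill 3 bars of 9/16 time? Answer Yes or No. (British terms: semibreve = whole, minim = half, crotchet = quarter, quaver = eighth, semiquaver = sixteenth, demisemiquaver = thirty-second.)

One bar of 9/16 = 18 thirty-second notes, so 3 bars = 54.
In thirty-second notes: crotchet rest = 8; demisemiquaver = 1; semibreve = 32; dotted quaver = 6; crotchet = 8; dotted minim = 24; quaver = 4.
Sum: 8 + 1 + 32 + 6 + 8 + 24 + 4 = 83.
83 exceeds 54, so the answer is No.

No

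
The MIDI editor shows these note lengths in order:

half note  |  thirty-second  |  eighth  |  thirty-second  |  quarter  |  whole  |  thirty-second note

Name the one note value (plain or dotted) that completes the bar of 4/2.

thirty-second note

The bar of 4/2 = 64 thirty-second notes.
Each duration in thirty-second notes: half note = 16; thirty-second = 1; eighth = 4; thirty-second = 1; quarter = 8; whole = 32; thirty-second note = 1.
Total: 16 + 1 + 4 + 1 + 8 + 32 + 1 = 63.
Remaining: 64 − 63 = 1 thirty-second note, which is a thirty-second note.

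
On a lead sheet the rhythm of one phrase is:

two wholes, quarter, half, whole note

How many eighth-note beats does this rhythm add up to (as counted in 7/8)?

One eighth-note beat = 2 sixteenth notes.
In sixteenth notes: whole = 16; whole = 16; quarter = 4; half = 8; whole note = 16.
Altogether 16 + 16 + 4 + 8 + 16 = 60.
60 ÷ 2 = 30 beats.

30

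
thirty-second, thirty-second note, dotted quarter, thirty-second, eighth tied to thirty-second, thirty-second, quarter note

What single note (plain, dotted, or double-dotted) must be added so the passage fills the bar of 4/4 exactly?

The bar of 4/4 = 32 thirty-second notes.
In thirty-second notes: thirty-second = 1; thirty-second note = 1; dotted quarter = 12; thirty-second = 1; eighth tied to thirty-second (eighth + thirty-second) = 5; thirty-second = 1; quarter note = 8.
Sum: 1 + 1 + 12 + 1 + 5 + 1 + 8 = 29.
Remaining: 32 − 29 = 3 thirty-second notes, which is a dotted sixteenth note.

dotted sixteenth note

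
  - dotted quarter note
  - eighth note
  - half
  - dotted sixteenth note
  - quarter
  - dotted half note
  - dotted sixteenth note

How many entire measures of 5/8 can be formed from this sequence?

One bar of 5/8 = 20 thirty-second notes.
Each duration in thirty-second notes: dotted quarter note = 12; eighth note = 4; half = 16; dotted sixteenth note = 3; quarter = 8; dotted half note = 24; dotted sixteenth note = 3.
Altogether 12 + 4 + 16 + 3 + 8 + 24 + 3 = 70.
70 ÷ 20 = 3 complete bars with 10 left over.

3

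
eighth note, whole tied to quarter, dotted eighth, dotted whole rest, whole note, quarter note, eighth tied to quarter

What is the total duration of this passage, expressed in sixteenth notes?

Working in sixteenth notes: eighth note = 2; whole tied to quarter (whole + quarter) = 20; dotted eighth = 3; dotted whole rest = 24; whole note = 16; quarter note = 4; eighth tied to quarter (eighth + quarter) = 6.
Altogether 2 + 20 + 3 + 24 + 16 + 4 + 6 = 75 sixteenth notes.

75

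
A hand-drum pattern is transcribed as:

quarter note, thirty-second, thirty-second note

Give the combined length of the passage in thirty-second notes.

10

Express everything in thirty-second notes: quarter note = 8; thirty-second = 1; thirty-second note = 1.
Total: 8 + 1 + 1 = 10 thirty-second notes.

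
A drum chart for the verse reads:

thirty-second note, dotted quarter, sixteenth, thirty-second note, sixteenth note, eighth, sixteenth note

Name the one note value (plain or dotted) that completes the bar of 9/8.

The bar of 9/8 = 36 thirty-second notes.
Each duration in thirty-second notes: thirty-second note = 1; dotted quarter = 12; sixteenth = 2; thirty-second note = 1; sixteenth note = 2; eighth = 4; sixteenth note = 2.
Total: 1 + 12 + 2 + 1 + 2 + 4 + 2 = 24.
Remaining: 36 − 24 = 12 thirty-second notes, which is a dotted quarter note.

dotted quarter note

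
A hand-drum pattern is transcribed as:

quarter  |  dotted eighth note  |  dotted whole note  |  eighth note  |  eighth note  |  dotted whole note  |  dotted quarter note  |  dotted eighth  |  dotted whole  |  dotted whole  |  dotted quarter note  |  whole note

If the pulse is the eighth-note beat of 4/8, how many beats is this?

69

One eighth-note beat = 2 sixteenth notes.
Express everything in sixteenth notes: quarter = 4; dotted eighth note = 3; dotted whole note = 24; eighth note = 2; eighth note = 2; dotted whole note = 24; dotted quarter note = 6; dotted eighth = 3; dotted whole = 24; dotted whole = 24; dotted quarter note = 6; whole note = 16.
Altogether 4 + 3 + 24 + 2 + 2 + 24 + 6 + 3 + 24 + 24 + 6 + 16 = 138.
138 ÷ 2 = 69 beats.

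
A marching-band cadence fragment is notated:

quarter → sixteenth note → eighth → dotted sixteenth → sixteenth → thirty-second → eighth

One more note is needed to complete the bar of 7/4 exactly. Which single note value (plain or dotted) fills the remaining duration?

whole note

The bar of 7/4 = 56 thirty-second notes.
Working in thirty-second notes: quarter = 8; sixteenth note = 2; eighth = 4; dotted sixteenth = 3; sixteenth = 2; thirty-second = 1; eighth = 4.
Total: 8 + 2 + 4 + 3 + 2 + 1 + 4 = 24.
Remaining: 56 − 24 = 32 thirty-second notes, which is a whole note.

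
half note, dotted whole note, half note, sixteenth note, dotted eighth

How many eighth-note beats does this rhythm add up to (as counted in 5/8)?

22

One eighth-note beat = 2 sixteenth notes.
Working in sixteenth notes: half note = 8; dotted whole note = 24; half note = 8; sixteenth note = 1; dotted eighth = 3.
Adding: 8 + 24 + 8 + 1 + 3 = 44.
44 ÷ 2 = 22 beats.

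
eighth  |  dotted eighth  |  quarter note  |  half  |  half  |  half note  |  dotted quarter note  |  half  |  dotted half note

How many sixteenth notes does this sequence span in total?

Each duration in sixteenth notes: eighth = 2; dotted eighth = 3; quarter note = 4; half = 8; half = 8; half note = 8; dotted quarter note = 6; half = 8; dotted half note = 12.
Adding: 2 + 3 + 4 + 8 + 8 + 8 + 6 + 8 + 12 = 59 sixteenth notes.

59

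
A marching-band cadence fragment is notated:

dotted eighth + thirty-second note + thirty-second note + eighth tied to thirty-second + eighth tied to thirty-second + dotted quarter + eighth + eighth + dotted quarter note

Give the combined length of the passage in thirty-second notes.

Express everything in thirty-second notes: dotted eighth = 6; thirty-second note = 1; thirty-second note = 1; eighth tied to thirty-second (eighth + thirty-second) = 5; eighth tied to thirty-second (eighth + thirty-second) = 5; dotted quarter = 12; eighth = 4; eighth = 4; dotted quarter note = 12.
Adding: 6 + 1 + 1 + 5 + 5 + 12 + 4 + 4 + 12 = 50 thirty-second notes.

50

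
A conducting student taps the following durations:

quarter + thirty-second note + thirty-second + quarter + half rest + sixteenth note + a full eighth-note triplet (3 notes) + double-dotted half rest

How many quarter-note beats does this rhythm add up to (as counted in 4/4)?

One quarter-note beat = 8 thirty-second notes.
Express everything in thirty-second notes: quarter = 8; thirty-second note = 1; thirty-second = 1; quarter = 8; half rest = 16; sixteenth note = 2; a full eighth-note triplet (3 notes) (three triplet eighths span one quarter) = 8; double-dotted half rest = 28.
Total: 8 + 1 + 1 + 8 + 16 + 2 + 8 + 28 = 72.
72 ÷ 8 = 9 beats.

9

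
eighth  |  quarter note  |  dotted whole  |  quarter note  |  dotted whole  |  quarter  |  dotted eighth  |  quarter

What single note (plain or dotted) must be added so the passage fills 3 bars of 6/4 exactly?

3 bars of 6/4 = 72 sixteenth notes.
In sixteenth notes: eighth = 2; quarter note = 4; dotted whole = 24; quarter note = 4; dotted whole = 24; quarter = 4; dotted eighth = 3; quarter = 4.
Altogether 2 + 4 + 24 + 4 + 24 + 4 + 3 + 4 = 69.
Remaining: 72 − 69 = 3 sixteenth notes, which is a dotted eighth note.

dotted eighth note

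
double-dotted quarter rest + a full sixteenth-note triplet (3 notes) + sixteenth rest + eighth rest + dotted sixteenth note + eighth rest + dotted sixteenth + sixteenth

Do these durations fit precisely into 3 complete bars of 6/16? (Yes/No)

Yes

One bar of 6/16 = 12 thirty-second notes, so 3 bars = 36.
Each duration in thirty-second notes: double-dotted quarter rest = 14; a full sixteenth-note triplet (3 notes) (three triplet sixteenths span one eighth) = 4; sixteenth rest = 2; eighth rest = 4; dotted sixteenth note = 3; eighth rest = 4; dotted sixteenth = 3; sixteenth = 2.
Total: 14 + 4 + 2 + 4 + 3 + 4 + 3 + 2 = 36.
36 equals 36, so the answer is Yes.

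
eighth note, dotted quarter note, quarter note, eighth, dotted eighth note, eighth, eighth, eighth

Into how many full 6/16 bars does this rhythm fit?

3

One bar of 6/16 = 6 sixteenth notes.
Convert each value to sixteenth notes: eighth note = 2; dotted quarter note = 6; quarter note = 4; eighth = 2; dotted eighth note = 3; eighth = 2; eighth = 2; eighth = 2.
Sum: 2 + 6 + 4 + 2 + 3 + 2 + 2 + 2 = 23.
23 ÷ 6 = 3 complete bars with 5 left over.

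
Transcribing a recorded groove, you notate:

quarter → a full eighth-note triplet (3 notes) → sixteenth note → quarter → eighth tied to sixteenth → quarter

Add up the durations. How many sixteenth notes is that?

Express everything in sixteenth notes: quarter = 4; a full eighth-note triplet (3 notes) (three triplet eighths span one quarter) = 4; sixteenth note = 1; quarter = 4; eighth tied to sixteenth (eighth + sixteenth) = 3; quarter = 4.
Adding: 4 + 4 + 1 + 4 + 3 + 4 = 20 sixteenth notes.

20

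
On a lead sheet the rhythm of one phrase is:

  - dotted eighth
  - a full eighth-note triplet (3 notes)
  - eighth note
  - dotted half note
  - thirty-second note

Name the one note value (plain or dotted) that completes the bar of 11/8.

thirty-second note

The bar of 11/8 = 44 thirty-second notes.
Each duration in thirty-second notes: dotted eighth = 6; a full eighth-note triplet (3 notes) (three triplet eighths span one quarter) = 8; eighth note = 4; dotted half note = 24; thirty-second note = 1.
Total: 6 + 8 + 4 + 24 + 1 = 43.
Remaining: 44 − 43 = 1 thirty-second note, which is a thirty-second note.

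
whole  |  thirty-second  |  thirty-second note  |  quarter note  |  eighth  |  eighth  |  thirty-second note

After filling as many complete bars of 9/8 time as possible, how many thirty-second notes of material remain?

15

One bar of 9/8 = 36 thirty-second notes.
Express everything in thirty-second notes: whole = 32; thirty-second = 1; thirty-second note = 1; quarter note = 8; eighth = 4; eighth = 4; thirty-second note = 1.
Total: 32 + 1 + 1 + 8 + 4 + 4 + 1 = 51.
51 ÷ 36 = 1 complete bar with 15 thirty-second notes remaining.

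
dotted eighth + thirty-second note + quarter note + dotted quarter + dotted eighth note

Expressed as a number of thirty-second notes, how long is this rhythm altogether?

33

Each duration in thirty-second notes: dotted eighth = 6; thirty-second note = 1; quarter note = 8; dotted quarter = 12; dotted eighth note = 6.
Adding: 6 + 1 + 8 + 12 + 6 = 33 thirty-second notes.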